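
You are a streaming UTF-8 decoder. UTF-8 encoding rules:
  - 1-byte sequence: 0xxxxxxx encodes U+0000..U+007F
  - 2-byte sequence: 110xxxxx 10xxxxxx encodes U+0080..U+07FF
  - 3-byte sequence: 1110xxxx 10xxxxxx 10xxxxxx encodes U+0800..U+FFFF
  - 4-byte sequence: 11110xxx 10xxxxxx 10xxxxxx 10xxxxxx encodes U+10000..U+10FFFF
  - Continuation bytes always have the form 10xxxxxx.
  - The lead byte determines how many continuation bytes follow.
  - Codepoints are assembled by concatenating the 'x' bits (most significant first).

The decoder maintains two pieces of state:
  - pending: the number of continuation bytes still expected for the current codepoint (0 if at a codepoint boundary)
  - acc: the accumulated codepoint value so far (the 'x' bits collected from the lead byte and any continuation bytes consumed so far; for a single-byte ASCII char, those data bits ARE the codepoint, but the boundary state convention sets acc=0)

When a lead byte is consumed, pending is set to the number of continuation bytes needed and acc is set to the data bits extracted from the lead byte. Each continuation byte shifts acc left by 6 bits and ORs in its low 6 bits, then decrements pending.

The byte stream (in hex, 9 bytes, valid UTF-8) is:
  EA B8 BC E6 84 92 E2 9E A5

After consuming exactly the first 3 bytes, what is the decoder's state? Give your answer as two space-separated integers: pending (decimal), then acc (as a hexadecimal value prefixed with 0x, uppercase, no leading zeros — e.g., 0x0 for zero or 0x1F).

Answer: 0 0xAE3C

Derivation:
Byte[0]=EA: 3-byte lead. pending=2, acc=0xA
Byte[1]=B8: continuation. acc=(acc<<6)|0x38=0x2B8, pending=1
Byte[2]=BC: continuation. acc=(acc<<6)|0x3C=0xAE3C, pending=0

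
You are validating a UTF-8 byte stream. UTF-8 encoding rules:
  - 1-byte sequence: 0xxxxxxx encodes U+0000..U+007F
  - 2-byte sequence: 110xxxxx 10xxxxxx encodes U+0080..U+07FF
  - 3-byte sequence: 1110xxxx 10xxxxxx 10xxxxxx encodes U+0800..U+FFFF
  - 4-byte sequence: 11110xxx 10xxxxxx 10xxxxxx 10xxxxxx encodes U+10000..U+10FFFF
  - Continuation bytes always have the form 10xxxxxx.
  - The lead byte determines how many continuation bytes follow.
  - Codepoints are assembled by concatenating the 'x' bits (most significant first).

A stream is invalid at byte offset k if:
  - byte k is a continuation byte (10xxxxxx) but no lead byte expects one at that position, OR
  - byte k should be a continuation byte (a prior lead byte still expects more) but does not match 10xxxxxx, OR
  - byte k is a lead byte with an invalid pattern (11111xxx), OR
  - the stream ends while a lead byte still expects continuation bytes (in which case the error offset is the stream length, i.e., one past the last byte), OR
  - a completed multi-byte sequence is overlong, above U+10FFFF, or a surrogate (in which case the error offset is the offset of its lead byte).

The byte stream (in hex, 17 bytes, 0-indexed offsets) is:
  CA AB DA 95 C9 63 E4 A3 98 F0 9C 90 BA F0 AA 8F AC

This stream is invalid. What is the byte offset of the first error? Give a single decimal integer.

Answer: 5

Derivation:
Byte[0]=CA: 2-byte lead, need 1 cont bytes. acc=0xA
Byte[1]=AB: continuation. acc=(acc<<6)|0x2B=0x2AB
Completed: cp=U+02AB (starts at byte 0)
Byte[2]=DA: 2-byte lead, need 1 cont bytes. acc=0x1A
Byte[3]=95: continuation. acc=(acc<<6)|0x15=0x695
Completed: cp=U+0695 (starts at byte 2)
Byte[4]=C9: 2-byte lead, need 1 cont bytes. acc=0x9
Byte[5]=63: expected 10xxxxxx continuation. INVALID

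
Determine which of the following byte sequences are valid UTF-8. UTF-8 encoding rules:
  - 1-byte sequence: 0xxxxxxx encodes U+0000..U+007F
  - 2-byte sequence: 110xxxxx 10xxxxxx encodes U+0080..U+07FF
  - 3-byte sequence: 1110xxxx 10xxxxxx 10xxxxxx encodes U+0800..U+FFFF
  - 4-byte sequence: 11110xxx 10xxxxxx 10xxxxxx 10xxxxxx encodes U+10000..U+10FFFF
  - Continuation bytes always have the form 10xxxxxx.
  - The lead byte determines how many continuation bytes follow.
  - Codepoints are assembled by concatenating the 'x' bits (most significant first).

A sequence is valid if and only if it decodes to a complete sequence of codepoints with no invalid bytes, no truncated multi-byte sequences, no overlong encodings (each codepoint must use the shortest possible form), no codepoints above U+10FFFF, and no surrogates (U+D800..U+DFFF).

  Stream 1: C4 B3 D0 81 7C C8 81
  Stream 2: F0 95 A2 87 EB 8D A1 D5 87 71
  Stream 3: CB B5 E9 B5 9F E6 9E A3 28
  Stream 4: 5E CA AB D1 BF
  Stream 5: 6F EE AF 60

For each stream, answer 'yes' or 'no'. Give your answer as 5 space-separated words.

Answer: yes yes yes yes no

Derivation:
Stream 1: decodes cleanly. VALID
Stream 2: decodes cleanly. VALID
Stream 3: decodes cleanly. VALID
Stream 4: decodes cleanly. VALID
Stream 5: error at byte offset 3. INVALID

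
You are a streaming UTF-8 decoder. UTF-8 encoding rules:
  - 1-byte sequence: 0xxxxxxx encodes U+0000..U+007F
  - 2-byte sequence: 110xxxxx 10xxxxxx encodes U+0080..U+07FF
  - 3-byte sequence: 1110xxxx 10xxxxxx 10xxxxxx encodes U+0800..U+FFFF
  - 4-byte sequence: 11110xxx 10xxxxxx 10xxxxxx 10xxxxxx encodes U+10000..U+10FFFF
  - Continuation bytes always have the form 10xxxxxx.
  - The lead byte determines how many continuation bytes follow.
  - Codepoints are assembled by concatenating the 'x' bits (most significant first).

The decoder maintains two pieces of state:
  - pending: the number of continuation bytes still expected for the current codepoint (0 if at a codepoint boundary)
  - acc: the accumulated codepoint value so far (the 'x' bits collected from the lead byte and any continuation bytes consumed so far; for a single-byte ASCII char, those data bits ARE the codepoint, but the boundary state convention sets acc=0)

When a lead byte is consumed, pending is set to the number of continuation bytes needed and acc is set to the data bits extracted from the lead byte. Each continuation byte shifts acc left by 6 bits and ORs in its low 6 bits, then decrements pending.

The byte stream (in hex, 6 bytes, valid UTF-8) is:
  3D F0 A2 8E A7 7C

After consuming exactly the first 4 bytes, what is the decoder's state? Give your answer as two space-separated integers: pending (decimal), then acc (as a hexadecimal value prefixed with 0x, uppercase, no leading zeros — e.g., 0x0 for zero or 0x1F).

Answer: 1 0x88E

Derivation:
Byte[0]=3D: 1-byte. pending=0, acc=0x0
Byte[1]=F0: 4-byte lead. pending=3, acc=0x0
Byte[2]=A2: continuation. acc=(acc<<6)|0x22=0x22, pending=2
Byte[3]=8E: continuation. acc=(acc<<6)|0x0E=0x88E, pending=1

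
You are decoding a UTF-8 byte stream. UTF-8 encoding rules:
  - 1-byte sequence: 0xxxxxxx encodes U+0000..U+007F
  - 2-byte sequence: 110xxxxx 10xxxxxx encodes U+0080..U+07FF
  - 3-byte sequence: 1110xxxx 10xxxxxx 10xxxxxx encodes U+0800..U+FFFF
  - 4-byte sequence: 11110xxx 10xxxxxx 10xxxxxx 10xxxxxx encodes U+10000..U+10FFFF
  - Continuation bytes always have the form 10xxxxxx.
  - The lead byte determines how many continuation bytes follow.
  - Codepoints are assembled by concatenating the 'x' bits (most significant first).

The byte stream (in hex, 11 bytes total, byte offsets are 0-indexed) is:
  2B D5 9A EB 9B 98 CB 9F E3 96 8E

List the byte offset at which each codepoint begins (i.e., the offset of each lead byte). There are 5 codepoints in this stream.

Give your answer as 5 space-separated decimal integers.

Answer: 0 1 3 6 8

Derivation:
Byte[0]=2B: 1-byte ASCII. cp=U+002B
Byte[1]=D5: 2-byte lead, need 1 cont bytes. acc=0x15
Byte[2]=9A: continuation. acc=(acc<<6)|0x1A=0x55A
Completed: cp=U+055A (starts at byte 1)
Byte[3]=EB: 3-byte lead, need 2 cont bytes. acc=0xB
Byte[4]=9B: continuation. acc=(acc<<6)|0x1B=0x2DB
Byte[5]=98: continuation. acc=(acc<<6)|0x18=0xB6D8
Completed: cp=U+B6D8 (starts at byte 3)
Byte[6]=CB: 2-byte lead, need 1 cont bytes. acc=0xB
Byte[7]=9F: continuation. acc=(acc<<6)|0x1F=0x2DF
Completed: cp=U+02DF (starts at byte 6)
Byte[8]=E3: 3-byte lead, need 2 cont bytes. acc=0x3
Byte[9]=96: continuation. acc=(acc<<6)|0x16=0xD6
Byte[10]=8E: continuation. acc=(acc<<6)|0x0E=0x358E
Completed: cp=U+358E (starts at byte 8)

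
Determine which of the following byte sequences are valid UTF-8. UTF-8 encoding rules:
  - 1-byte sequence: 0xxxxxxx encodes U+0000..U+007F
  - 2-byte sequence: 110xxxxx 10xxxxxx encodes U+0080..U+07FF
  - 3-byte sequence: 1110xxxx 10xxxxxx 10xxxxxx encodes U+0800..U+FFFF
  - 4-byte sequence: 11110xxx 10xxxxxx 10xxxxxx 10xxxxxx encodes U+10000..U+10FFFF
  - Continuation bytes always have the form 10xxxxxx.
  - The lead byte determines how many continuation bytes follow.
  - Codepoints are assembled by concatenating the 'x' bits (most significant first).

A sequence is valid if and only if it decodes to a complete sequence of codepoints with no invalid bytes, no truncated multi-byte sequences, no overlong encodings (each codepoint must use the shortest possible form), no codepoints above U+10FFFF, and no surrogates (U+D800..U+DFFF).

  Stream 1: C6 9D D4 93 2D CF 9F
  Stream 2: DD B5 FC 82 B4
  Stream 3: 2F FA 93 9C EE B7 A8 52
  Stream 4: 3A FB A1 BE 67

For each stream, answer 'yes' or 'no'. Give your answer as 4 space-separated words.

Stream 1: decodes cleanly. VALID
Stream 2: error at byte offset 2. INVALID
Stream 3: error at byte offset 1. INVALID
Stream 4: error at byte offset 1. INVALID

Answer: yes no no no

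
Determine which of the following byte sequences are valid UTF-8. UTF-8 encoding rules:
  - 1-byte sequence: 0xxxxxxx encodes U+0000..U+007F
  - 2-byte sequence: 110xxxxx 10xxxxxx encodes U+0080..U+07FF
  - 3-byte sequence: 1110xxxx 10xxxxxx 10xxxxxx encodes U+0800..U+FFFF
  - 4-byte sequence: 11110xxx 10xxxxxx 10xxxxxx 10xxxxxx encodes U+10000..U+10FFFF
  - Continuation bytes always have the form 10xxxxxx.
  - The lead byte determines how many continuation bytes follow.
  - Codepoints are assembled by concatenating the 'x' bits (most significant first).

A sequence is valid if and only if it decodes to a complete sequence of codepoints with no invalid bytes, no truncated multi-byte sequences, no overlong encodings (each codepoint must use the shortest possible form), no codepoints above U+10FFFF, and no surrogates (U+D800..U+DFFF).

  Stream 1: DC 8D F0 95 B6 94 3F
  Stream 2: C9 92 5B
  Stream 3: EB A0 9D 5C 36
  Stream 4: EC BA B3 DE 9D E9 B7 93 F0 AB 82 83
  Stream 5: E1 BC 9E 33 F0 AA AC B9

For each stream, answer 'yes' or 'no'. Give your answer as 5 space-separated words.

Stream 1: decodes cleanly. VALID
Stream 2: decodes cleanly. VALID
Stream 3: decodes cleanly. VALID
Stream 4: decodes cleanly. VALID
Stream 5: decodes cleanly. VALID

Answer: yes yes yes yes yes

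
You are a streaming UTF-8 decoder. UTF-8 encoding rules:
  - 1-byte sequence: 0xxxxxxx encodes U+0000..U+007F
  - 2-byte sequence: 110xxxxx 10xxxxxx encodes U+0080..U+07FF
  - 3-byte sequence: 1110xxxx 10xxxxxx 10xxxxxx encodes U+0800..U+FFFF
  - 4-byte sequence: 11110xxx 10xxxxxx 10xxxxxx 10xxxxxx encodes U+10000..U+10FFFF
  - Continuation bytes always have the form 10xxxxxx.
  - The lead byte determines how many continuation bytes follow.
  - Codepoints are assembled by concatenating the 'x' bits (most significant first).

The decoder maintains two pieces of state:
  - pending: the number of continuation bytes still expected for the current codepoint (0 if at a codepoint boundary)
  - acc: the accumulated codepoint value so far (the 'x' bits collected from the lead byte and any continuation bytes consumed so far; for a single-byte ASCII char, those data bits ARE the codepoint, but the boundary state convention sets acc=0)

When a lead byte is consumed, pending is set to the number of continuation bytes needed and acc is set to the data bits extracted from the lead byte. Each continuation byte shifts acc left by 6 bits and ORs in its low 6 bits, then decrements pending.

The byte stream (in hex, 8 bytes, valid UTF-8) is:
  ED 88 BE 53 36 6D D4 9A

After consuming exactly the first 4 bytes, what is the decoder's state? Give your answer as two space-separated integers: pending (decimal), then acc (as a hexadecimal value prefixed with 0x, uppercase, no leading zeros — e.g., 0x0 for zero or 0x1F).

Byte[0]=ED: 3-byte lead. pending=2, acc=0xD
Byte[1]=88: continuation. acc=(acc<<6)|0x08=0x348, pending=1
Byte[2]=BE: continuation. acc=(acc<<6)|0x3E=0xD23E, pending=0
Byte[3]=53: 1-byte. pending=0, acc=0x0

Answer: 0 0x0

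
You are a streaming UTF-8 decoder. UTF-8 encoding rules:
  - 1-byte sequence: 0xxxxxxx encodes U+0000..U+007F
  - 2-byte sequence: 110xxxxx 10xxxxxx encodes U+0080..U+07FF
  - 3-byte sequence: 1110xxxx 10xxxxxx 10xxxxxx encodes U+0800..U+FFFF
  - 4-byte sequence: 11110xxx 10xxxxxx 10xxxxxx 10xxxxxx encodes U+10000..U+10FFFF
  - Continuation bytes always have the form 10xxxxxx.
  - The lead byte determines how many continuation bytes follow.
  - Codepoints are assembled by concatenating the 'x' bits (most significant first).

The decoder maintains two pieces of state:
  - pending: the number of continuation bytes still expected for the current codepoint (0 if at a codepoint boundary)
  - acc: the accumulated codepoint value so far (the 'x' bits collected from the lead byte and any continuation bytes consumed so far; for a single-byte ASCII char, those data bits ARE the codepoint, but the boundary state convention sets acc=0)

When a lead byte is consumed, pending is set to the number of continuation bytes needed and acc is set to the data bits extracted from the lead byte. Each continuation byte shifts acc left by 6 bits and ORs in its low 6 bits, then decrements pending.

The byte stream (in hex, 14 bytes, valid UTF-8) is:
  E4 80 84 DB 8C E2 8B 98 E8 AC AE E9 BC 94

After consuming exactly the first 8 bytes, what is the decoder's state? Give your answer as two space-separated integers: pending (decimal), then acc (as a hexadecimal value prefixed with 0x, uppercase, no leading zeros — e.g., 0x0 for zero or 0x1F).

Answer: 0 0x22D8

Derivation:
Byte[0]=E4: 3-byte lead. pending=2, acc=0x4
Byte[1]=80: continuation. acc=(acc<<6)|0x00=0x100, pending=1
Byte[2]=84: continuation. acc=(acc<<6)|0x04=0x4004, pending=0
Byte[3]=DB: 2-byte lead. pending=1, acc=0x1B
Byte[4]=8C: continuation. acc=(acc<<6)|0x0C=0x6CC, pending=0
Byte[5]=E2: 3-byte lead. pending=2, acc=0x2
Byte[6]=8B: continuation. acc=(acc<<6)|0x0B=0x8B, pending=1
Byte[7]=98: continuation. acc=(acc<<6)|0x18=0x22D8, pending=0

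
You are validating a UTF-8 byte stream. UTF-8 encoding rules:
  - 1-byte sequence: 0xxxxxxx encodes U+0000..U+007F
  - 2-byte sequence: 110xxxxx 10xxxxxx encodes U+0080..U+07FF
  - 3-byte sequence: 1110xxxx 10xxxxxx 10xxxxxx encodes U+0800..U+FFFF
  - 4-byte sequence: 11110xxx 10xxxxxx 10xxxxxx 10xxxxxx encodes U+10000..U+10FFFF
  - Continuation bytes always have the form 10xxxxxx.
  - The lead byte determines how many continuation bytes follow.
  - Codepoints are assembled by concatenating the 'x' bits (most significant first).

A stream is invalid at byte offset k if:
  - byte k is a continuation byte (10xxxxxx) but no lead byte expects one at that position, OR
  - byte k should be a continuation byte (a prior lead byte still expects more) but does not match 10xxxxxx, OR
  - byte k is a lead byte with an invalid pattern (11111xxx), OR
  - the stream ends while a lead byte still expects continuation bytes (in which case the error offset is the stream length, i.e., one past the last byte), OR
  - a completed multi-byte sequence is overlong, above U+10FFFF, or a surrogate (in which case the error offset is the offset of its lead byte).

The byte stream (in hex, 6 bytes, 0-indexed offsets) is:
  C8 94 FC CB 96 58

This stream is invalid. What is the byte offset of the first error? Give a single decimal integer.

Byte[0]=C8: 2-byte lead, need 1 cont bytes. acc=0x8
Byte[1]=94: continuation. acc=(acc<<6)|0x14=0x214
Completed: cp=U+0214 (starts at byte 0)
Byte[2]=FC: INVALID lead byte (not 0xxx/110x/1110/11110)

Answer: 2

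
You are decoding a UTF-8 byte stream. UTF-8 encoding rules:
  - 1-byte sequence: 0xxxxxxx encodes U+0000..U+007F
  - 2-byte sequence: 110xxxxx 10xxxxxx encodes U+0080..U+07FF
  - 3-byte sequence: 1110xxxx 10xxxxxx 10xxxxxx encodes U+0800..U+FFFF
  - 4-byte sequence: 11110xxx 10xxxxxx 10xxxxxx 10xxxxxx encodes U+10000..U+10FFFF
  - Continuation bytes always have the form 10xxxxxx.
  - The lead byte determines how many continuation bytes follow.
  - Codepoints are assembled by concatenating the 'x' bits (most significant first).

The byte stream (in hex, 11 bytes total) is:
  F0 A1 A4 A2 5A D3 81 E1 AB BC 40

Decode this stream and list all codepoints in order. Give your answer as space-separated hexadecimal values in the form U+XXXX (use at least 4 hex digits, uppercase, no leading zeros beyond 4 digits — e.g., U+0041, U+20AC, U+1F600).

Byte[0]=F0: 4-byte lead, need 3 cont bytes. acc=0x0
Byte[1]=A1: continuation. acc=(acc<<6)|0x21=0x21
Byte[2]=A4: continuation. acc=(acc<<6)|0x24=0x864
Byte[3]=A2: continuation. acc=(acc<<6)|0x22=0x21922
Completed: cp=U+21922 (starts at byte 0)
Byte[4]=5A: 1-byte ASCII. cp=U+005A
Byte[5]=D3: 2-byte lead, need 1 cont bytes. acc=0x13
Byte[6]=81: continuation. acc=(acc<<6)|0x01=0x4C1
Completed: cp=U+04C1 (starts at byte 5)
Byte[7]=E1: 3-byte lead, need 2 cont bytes. acc=0x1
Byte[8]=AB: continuation. acc=(acc<<6)|0x2B=0x6B
Byte[9]=BC: continuation. acc=(acc<<6)|0x3C=0x1AFC
Completed: cp=U+1AFC (starts at byte 7)
Byte[10]=40: 1-byte ASCII. cp=U+0040

Answer: U+21922 U+005A U+04C1 U+1AFC U+0040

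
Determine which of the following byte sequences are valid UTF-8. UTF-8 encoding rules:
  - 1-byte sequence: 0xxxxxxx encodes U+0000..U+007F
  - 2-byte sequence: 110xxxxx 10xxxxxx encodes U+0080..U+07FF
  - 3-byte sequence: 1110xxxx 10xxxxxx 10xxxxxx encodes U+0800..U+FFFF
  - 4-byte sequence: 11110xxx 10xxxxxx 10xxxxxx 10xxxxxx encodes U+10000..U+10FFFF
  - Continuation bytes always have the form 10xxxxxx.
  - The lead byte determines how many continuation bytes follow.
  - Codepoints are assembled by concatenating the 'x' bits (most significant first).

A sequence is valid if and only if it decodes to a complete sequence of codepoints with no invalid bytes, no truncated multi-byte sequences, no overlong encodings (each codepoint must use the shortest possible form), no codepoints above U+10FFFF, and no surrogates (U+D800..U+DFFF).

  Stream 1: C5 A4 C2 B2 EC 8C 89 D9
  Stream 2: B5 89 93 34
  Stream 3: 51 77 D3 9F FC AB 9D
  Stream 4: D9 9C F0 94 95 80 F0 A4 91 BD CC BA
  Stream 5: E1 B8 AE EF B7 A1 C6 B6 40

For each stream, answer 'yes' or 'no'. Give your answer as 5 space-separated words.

Stream 1: error at byte offset 8. INVALID
Stream 2: error at byte offset 0. INVALID
Stream 3: error at byte offset 4. INVALID
Stream 4: decodes cleanly. VALID
Stream 5: decodes cleanly. VALID

Answer: no no no yes yes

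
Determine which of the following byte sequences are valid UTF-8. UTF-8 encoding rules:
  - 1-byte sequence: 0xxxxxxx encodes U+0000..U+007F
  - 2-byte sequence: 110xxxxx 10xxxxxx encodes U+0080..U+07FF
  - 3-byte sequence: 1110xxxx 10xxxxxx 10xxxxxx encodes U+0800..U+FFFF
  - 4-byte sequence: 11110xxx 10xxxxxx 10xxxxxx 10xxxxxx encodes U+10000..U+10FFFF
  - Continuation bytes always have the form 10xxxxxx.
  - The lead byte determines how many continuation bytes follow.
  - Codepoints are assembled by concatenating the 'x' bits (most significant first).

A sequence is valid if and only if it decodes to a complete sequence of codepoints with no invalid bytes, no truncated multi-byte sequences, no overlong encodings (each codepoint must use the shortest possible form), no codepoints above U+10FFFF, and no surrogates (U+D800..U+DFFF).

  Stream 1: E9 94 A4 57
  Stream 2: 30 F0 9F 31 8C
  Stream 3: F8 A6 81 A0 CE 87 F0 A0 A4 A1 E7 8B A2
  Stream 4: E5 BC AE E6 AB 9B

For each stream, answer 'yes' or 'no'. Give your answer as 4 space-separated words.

Answer: yes no no yes

Derivation:
Stream 1: decodes cleanly. VALID
Stream 2: error at byte offset 3. INVALID
Stream 3: error at byte offset 0. INVALID
Stream 4: decodes cleanly. VALID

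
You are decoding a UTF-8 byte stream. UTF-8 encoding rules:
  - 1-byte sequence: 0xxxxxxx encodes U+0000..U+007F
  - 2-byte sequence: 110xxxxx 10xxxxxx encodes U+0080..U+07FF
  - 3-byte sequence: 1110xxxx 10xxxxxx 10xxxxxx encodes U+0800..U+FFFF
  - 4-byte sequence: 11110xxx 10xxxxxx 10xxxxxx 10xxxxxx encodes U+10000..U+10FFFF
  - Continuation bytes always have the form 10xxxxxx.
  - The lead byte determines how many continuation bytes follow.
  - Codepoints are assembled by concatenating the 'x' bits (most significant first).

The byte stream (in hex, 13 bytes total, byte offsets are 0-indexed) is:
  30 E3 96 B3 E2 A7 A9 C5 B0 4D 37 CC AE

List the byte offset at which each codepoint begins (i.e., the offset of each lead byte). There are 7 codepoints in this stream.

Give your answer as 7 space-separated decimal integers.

Answer: 0 1 4 7 9 10 11

Derivation:
Byte[0]=30: 1-byte ASCII. cp=U+0030
Byte[1]=E3: 3-byte lead, need 2 cont bytes. acc=0x3
Byte[2]=96: continuation. acc=(acc<<6)|0x16=0xD6
Byte[3]=B3: continuation. acc=(acc<<6)|0x33=0x35B3
Completed: cp=U+35B3 (starts at byte 1)
Byte[4]=E2: 3-byte lead, need 2 cont bytes. acc=0x2
Byte[5]=A7: continuation. acc=(acc<<6)|0x27=0xA7
Byte[6]=A9: continuation. acc=(acc<<6)|0x29=0x29E9
Completed: cp=U+29E9 (starts at byte 4)
Byte[7]=C5: 2-byte lead, need 1 cont bytes. acc=0x5
Byte[8]=B0: continuation. acc=(acc<<6)|0x30=0x170
Completed: cp=U+0170 (starts at byte 7)
Byte[9]=4D: 1-byte ASCII. cp=U+004D
Byte[10]=37: 1-byte ASCII. cp=U+0037
Byte[11]=CC: 2-byte lead, need 1 cont bytes. acc=0xC
Byte[12]=AE: continuation. acc=(acc<<6)|0x2E=0x32E
Completed: cp=U+032E (starts at byte 11)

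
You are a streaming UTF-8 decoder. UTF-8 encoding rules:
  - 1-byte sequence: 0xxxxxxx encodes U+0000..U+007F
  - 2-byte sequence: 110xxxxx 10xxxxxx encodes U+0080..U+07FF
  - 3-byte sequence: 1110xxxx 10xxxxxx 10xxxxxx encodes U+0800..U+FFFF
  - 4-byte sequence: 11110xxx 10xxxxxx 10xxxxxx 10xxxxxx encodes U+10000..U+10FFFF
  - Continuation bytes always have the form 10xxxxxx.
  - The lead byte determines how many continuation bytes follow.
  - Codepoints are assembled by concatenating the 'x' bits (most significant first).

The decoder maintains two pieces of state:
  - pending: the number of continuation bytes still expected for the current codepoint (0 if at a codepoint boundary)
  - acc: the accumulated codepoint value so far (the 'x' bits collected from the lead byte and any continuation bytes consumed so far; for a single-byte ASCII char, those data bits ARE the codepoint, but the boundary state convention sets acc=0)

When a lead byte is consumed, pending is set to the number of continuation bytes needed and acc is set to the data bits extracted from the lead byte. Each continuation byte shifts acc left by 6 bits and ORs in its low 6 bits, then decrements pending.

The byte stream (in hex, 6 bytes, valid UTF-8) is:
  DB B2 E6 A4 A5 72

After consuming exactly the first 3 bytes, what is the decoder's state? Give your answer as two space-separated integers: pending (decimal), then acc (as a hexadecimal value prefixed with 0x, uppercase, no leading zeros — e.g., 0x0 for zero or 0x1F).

Byte[0]=DB: 2-byte lead. pending=1, acc=0x1B
Byte[1]=B2: continuation. acc=(acc<<6)|0x32=0x6F2, pending=0
Byte[2]=E6: 3-byte lead. pending=2, acc=0x6

Answer: 2 0x6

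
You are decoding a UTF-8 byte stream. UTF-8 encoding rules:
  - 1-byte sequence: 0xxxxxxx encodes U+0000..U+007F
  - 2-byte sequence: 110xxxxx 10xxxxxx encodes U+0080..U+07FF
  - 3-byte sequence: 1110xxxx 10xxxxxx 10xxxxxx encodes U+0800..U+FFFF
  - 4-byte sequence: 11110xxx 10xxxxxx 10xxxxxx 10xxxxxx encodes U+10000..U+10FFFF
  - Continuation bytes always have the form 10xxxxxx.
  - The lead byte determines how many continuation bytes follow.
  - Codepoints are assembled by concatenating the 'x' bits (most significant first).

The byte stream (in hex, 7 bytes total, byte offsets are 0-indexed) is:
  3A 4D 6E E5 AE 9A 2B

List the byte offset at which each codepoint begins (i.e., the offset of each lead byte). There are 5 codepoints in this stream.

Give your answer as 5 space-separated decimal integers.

Byte[0]=3A: 1-byte ASCII. cp=U+003A
Byte[1]=4D: 1-byte ASCII. cp=U+004D
Byte[2]=6E: 1-byte ASCII. cp=U+006E
Byte[3]=E5: 3-byte lead, need 2 cont bytes. acc=0x5
Byte[4]=AE: continuation. acc=(acc<<6)|0x2E=0x16E
Byte[5]=9A: continuation. acc=(acc<<6)|0x1A=0x5B9A
Completed: cp=U+5B9A (starts at byte 3)
Byte[6]=2B: 1-byte ASCII. cp=U+002B

Answer: 0 1 2 3 6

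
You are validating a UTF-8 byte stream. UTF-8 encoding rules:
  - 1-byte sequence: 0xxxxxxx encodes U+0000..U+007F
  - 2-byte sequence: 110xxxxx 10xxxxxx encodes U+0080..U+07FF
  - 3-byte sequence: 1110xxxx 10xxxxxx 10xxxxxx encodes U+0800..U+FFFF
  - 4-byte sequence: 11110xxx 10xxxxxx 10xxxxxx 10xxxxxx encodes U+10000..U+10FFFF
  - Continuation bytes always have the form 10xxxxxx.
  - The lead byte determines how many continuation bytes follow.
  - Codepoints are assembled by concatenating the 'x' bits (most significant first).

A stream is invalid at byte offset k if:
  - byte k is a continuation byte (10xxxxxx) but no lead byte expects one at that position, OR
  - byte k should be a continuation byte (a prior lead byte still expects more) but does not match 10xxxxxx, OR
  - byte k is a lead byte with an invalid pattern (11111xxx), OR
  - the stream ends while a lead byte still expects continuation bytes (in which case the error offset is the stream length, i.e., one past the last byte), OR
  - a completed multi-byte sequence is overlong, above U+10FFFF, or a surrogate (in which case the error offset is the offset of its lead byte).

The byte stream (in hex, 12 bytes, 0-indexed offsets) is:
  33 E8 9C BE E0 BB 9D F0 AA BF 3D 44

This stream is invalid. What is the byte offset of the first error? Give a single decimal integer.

Byte[0]=33: 1-byte ASCII. cp=U+0033
Byte[1]=E8: 3-byte lead, need 2 cont bytes. acc=0x8
Byte[2]=9C: continuation. acc=(acc<<6)|0x1C=0x21C
Byte[3]=BE: continuation. acc=(acc<<6)|0x3E=0x873E
Completed: cp=U+873E (starts at byte 1)
Byte[4]=E0: 3-byte lead, need 2 cont bytes. acc=0x0
Byte[5]=BB: continuation. acc=(acc<<6)|0x3B=0x3B
Byte[6]=9D: continuation. acc=(acc<<6)|0x1D=0xEDD
Completed: cp=U+0EDD (starts at byte 4)
Byte[7]=F0: 4-byte lead, need 3 cont bytes. acc=0x0
Byte[8]=AA: continuation. acc=(acc<<6)|0x2A=0x2A
Byte[9]=BF: continuation. acc=(acc<<6)|0x3F=0xABF
Byte[10]=3D: expected 10xxxxxx continuation. INVALID

Answer: 10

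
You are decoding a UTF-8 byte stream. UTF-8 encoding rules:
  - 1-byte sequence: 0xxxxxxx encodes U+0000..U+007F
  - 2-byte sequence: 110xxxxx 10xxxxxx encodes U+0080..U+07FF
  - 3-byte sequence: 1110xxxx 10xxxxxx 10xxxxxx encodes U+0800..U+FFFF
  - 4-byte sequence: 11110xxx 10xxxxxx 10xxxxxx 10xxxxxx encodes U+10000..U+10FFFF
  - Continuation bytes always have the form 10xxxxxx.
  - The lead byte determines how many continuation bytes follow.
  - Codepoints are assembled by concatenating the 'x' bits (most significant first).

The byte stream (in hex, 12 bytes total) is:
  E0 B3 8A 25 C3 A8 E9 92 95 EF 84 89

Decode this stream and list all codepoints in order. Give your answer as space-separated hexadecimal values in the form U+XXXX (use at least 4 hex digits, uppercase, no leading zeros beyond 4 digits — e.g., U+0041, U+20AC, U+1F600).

Byte[0]=E0: 3-byte lead, need 2 cont bytes. acc=0x0
Byte[1]=B3: continuation. acc=(acc<<6)|0x33=0x33
Byte[2]=8A: continuation. acc=(acc<<6)|0x0A=0xCCA
Completed: cp=U+0CCA (starts at byte 0)
Byte[3]=25: 1-byte ASCII. cp=U+0025
Byte[4]=C3: 2-byte lead, need 1 cont bytes. acc=0x3
Byte[5]=A8: continuation. acc=(acc<<6)|0x28=0xE8
Completed: cp=U+00E8 (starts at byte 4)
Byte[6]=E9: 3-byte lead, need 2 cont bytes. acc=0x9
Byte[7]=92: continuation. acc=(acc<<6)|0x12=0x252
Byte[8]=95: continuation. acc=(acc<<6)|0x15=0x9495
Completed: cp=U+9495 (starts at byte 6)
Byte[9]=EF: 3-byte lead, need 2 cont bytes. acc=0xF
Byte[10]=84: continuation. acc=(acc<<6)|0x04=0x3C4
Byte[11]=89: continuation. acc=(acc<<6)|0x09=0xF109
Completed: cp=U+F109 (starts at byte 9)

Answer: U+0CCA U+0025 U+00E8 U+9495 U+F109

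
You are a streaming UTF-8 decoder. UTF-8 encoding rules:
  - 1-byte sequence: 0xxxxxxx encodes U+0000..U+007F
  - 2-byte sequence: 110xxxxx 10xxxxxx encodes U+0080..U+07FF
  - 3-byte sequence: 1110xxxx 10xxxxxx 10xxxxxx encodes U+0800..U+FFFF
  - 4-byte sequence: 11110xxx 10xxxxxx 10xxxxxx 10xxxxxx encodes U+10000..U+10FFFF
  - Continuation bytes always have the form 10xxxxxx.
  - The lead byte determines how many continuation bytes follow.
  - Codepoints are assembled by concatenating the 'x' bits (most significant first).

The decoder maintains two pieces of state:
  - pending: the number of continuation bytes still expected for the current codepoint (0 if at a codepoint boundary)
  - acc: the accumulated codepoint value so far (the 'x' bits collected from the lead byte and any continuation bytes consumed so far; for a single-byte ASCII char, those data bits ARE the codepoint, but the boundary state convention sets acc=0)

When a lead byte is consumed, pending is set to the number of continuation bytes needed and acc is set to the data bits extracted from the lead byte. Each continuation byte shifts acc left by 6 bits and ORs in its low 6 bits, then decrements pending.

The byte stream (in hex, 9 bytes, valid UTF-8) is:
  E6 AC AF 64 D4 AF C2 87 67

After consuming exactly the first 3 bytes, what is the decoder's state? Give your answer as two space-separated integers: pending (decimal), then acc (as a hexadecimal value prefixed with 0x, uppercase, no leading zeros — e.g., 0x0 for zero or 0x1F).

Byte[0]=E6: 3-byte lead. pending=2, acc=0x6
Byte[1]=AC: continuation. acc=(acc<<6)|0x2C=0x1AC, pending=1
Byte[2]=AF: continuation. acc=(acc<<6)|0x2F=0x6B2F, pending=0

Answer: 0 0x6B2F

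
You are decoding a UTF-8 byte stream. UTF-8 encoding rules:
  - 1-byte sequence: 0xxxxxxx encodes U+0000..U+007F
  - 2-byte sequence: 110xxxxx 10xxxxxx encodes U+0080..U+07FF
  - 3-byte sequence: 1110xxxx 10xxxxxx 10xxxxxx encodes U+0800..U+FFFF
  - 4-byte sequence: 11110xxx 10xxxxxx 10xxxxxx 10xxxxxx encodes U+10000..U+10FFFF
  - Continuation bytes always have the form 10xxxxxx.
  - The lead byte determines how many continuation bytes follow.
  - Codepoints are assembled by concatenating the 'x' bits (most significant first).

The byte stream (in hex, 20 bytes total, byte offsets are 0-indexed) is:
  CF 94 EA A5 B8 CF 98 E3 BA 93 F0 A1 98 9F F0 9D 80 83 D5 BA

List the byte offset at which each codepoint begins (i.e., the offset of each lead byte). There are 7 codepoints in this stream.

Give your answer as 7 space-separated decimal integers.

Byte[0]=CF: 2-byte lead, need 1 cont bytes. acc=0xF
Byte[1]=94: continuation. acc=(acc<<6)|0x14=0x3D4
Completed: cp=U+03D4 (starts at byte 0)
Byte[2]=EA: 3-byte lead, need 2 cont bytes. acc=0xA
Byte[3]=A5: continuation. acc=(acc<<6)|0x25=0x2A5
Byte[4]=B8: continuation. acc=(acc<<6)|0x38=0xA978
Completed: cp=U+A978 (starts at byte 2)
Byte[5]=CF: 2-byte lead, need 1 cont bytes. acc=0xF
Byte[6]=98: continuation. acc=(acc<<6)|0x18=0x3D8
Completed: cp=U+03D8 (starts at byte 5)
Byte[7]=E3: 3-byte lead, need 2 cont bytes. acc=0x3
Byte[8]=BA: continuation. acc=(acc<<6)|0x3A=0xFA
Byte[9]=93: continuation. acc=(acc<<6)|0x13=0x3E93
Completed: cp=U+3E93 (starts at byte 7)
Byte[10]=F0: 4-byte lead, need 3 cont bytes. acc=0x0
Byte[11]=A1: continuation. acc=(acc<<6)|0x21=0x21
Byte[12]=98: continuation. acc=(acc<<6)|0x18=0x858
Byte[13]=9F: continuation. acc=(acc<<6)|0x1F=0x2161F
Completed: cp=U+2161F (starts at byte 10)
Byte[14]=F0: 4-byte lead, need 3 cont bytes. acc=0x0
Byte[15]=9D: continuation. acc=(acc<<6)|0x1D=0x1D
Byte[16]=80: continuation. acc=(acc<<6)|0x00=0x740
Byte[17]=83: continuation. acc=(acc<<6)|0x03=0x1D003
Completed: cp=U+1D003 (starts at byte 14)
Byte[18]=D5: 2-byte lead, need 1 cont bytes. acc=0x15
Byte[19]=BA: continuation. acc=(acc<<6)|0x3A=0x57A
Completed: cp=U+057A (starts at byte 18)

Answer: 0 2 5 7 10 14 18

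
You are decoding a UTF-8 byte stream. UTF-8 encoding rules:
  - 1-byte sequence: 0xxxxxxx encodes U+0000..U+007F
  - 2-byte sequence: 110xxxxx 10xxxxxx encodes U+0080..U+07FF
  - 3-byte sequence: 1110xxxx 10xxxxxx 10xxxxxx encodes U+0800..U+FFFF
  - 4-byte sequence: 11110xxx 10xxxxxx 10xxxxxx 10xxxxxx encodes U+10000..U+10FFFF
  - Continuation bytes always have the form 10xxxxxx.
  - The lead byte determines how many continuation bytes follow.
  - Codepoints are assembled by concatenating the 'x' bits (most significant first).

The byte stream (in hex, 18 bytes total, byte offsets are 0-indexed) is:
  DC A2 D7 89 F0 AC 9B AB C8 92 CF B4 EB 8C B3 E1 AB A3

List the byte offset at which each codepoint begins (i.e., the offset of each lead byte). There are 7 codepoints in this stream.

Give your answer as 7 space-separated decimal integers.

Answer: 0 2 4 8 10 12 15

Derivation:
Byte[0]=DC: 2-byte lead, need 1 cont bytes. acc=0x1C
Byte[1]=A2: continuation. acc=(acc<<6)|0x22=0x722
Completed: cp=U+0722 (starts at byte 0)
Byte[2]=D7: 2-byte lead, need 1 cont bytes. acc=0x17
Byte[3]=89: continuation. acc=(acc<<6)|0x09=0x5C9
Completed: cp=U+05C9 (starts at byte 2)
Byte[4]=F0: 4-byte lead, need 3 cont bytes. acc=0x0
Byte[5]=AC: continuation. acc=(acc<<6)|0x2C=0x2C
Byte[6]=9B: continuation. acc=(acc<<6)|0x1B=0xB1B
Byte[7]=AB: continuation. acc=(acc<<6)|0x2B=0x2C6EB
Completed: cp=U+2C6EB (starts at byte 4)
Byte[8]=C8: 2-byte lead, need 1 cont bytes. acc=0x8
Byte[9]=92: continuation. acc=(acc<<6)|0x12=0x212
Completed: cp=U+0212 (starts at byte 8)
Byte[10]=CF: 2-byte lead, need 1 cont bytes. acc=0xF
Byte[11]=B4: continuation. acc=(acc<<6)|0x34=0x3F4
Completed: cp=U+03F4 (starts at byte 10)
Byte[12]=EB: 3-byte lead, need 2 cont bytes. acc=0xB
Byte[13]=8C: continuation. acc=(acc<<6)|0x0C=0x2CC
Byte[14]=B3: continuation. acc=(acc<<6)|0x33=0xB333
Completed: cp=U+B333 (starts at byte 12)
Byte[15]=E1: 3-byte lead, need 2 cont bytes. acc=0x1
Byte[16]=AB: continuation. acc=(acc<<6)|0x2B=0x6B
Byte[17]=A3: continuation. acc=(acc<<6)|0x23=0x1AE3
Completed: cp=U+1AE3 (starts at byte 15)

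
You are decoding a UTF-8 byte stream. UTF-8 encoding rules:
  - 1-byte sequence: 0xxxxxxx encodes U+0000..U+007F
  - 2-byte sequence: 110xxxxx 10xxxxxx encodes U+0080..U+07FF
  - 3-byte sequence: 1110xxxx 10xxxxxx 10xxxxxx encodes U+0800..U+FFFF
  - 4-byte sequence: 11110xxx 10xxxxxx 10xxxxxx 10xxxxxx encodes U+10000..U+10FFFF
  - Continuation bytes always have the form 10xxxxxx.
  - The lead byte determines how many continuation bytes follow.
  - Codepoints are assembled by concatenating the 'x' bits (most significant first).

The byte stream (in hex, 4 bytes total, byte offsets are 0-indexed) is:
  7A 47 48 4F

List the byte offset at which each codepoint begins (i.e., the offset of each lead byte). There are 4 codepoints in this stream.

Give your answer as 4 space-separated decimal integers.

Byte[0]=7A: 1-byte ASCII. cp=U+007A
Byte[1]=47: 1-byte ASCII. cp=U+0047
Byte[2]=48: 1-byte ASCII. cp=U+0048
Byte[3]=4F: 1-byte ASCII. cp=U+004F

Answer: 0 1 2 3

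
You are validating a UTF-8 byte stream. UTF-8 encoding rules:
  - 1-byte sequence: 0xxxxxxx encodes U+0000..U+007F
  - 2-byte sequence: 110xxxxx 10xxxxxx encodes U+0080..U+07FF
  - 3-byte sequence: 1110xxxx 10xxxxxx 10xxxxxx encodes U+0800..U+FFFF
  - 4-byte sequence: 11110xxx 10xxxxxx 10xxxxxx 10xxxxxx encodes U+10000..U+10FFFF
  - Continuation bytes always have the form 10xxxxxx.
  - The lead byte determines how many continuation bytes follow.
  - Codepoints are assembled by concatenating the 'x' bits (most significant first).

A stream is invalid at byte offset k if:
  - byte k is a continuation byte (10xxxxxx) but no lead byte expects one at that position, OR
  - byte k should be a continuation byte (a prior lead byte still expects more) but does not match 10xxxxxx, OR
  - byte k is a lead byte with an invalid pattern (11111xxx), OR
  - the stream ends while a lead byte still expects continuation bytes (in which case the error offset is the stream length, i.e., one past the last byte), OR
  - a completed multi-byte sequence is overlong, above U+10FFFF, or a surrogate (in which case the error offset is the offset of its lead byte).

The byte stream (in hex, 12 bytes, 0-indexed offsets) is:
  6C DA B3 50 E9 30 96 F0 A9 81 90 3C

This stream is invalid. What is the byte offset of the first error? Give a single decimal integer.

Answer: 5

Derivation:
Byte[0]=6C: 1-byte ASCII. cp=U+006C
Byte[1]=DA: 2-byte lead, need 1 cont bytes. acc=0x1A
Byte[2]=B3: continuation. acc=(acc<<6)|0x33=0x6B3
Completed: cp=U+06B3 (starts at byte 1)
Byte[3]=50: 1-byte ASCII. cp=U+0050
Byte[4]=E9: 3-byte lead, need 2 cont bytes. acc=0x9
Byte[5]=30: expected 10xxxxxx continuation. INVALID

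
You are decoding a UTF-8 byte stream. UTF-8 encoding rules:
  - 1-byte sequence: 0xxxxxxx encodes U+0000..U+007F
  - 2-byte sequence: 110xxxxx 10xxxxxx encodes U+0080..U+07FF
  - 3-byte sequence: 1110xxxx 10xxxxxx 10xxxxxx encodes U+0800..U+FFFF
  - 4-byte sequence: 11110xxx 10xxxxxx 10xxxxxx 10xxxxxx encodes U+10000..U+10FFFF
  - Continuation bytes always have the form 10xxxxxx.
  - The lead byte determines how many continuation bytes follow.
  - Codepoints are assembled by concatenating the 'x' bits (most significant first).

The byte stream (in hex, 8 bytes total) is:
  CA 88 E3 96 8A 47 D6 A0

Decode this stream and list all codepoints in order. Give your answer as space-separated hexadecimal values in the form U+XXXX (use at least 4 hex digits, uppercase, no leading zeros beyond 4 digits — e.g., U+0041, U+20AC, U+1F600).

Answer: U+0288 U+358A U+0047 U+05A0

Derivation:
Byte[0]=CA: 2-byte lead, need 1 cont bytes. acc=0xA
Byte[1]=88: continuation. acc=(acc<<6)|0x08=0x288
Completed: cp=U+0288 (starts at byte 0)
Byte[2]=E3: 3-byte lead, need 2 cont bytes. acc=0x3
Byte[3]=96: continuation. acc=(acc<<6)|0x16=0xD6
Byte[4]=8A: continuation. acc=(acc<<6)|0x0A=0x358A
Completed: cp=U+358A (starts at byte 2)
Byte[5]=47: 1-byte ASCII. cp=U+0047
Byte[6]=D6: 2-byte lead, need 1 cont bytes. acc=0x16
Byte[7]=A0: continuation. acc=(acc<<6)|0x20=0x5A0
Completed: cp=U+05A0 (starts at byte 6)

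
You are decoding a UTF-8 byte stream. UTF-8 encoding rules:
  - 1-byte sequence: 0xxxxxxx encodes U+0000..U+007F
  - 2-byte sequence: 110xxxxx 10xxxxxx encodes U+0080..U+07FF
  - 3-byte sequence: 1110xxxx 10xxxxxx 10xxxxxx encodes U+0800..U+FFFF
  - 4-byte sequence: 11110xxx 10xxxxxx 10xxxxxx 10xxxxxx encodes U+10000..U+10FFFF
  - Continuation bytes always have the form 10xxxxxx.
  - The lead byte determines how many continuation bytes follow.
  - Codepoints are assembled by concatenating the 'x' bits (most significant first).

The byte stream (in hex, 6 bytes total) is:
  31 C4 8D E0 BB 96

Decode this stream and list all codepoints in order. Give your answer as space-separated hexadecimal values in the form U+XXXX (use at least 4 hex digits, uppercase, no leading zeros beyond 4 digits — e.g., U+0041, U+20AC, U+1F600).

Byte[0]=31: 1-byte ASCII. cp=U+0031
Byte[1]=C4: 2-byte lead, need 1 cont bytes. acc=0x4
Byte[2]=8D: continuation. acc=(acc<<6)|0x0D=0x10D
Completed: cp=U+010D (starts at byte 1)
Byte[3]=E0: 3-byte lead, need 2 cont bytes. acc=0x0
Byte[4]=BB: continuation. acc=(acc<<6)|0x3B=0x3B
Byte[5]=96: continuation. acc=(acc<<6)|0x16=0xED6
Completed: cp=U+0ED6 (starts at byte 3)

Answer: U+0031 U+010D U+0ED6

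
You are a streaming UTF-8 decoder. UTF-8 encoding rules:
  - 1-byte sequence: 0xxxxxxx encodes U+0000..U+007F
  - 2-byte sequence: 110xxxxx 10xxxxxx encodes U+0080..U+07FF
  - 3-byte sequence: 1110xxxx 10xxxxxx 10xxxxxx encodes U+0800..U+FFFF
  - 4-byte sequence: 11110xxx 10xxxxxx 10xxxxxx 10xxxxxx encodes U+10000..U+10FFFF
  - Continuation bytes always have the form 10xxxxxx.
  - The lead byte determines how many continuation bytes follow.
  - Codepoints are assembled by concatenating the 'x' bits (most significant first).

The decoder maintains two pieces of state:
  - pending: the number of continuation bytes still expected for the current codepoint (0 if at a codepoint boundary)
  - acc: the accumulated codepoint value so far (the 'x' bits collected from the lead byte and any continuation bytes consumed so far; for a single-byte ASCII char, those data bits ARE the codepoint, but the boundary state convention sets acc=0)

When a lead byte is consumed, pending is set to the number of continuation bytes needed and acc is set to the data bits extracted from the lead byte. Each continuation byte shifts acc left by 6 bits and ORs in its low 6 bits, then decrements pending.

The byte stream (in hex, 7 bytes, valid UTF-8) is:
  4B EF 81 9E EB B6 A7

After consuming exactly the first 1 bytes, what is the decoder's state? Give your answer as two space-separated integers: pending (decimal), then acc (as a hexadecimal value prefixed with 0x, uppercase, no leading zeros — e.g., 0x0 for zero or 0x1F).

Answer: 0 0x0

Derivation:
Byte[0]=4B: 1-byte. pending=0, acc=0x0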